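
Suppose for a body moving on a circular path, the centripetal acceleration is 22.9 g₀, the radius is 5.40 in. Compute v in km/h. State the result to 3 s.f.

Rearranging a = v²/r for v: v = √(a·r).
a = 22.9 g₀ = 224.6 m/s²; r = 5.40 in = 0.1372 m.
v = 5.550 m/s
5.550 m/s × (1 km/h / 0.2778 m/s) = 19.98 km/h

20.0 km/h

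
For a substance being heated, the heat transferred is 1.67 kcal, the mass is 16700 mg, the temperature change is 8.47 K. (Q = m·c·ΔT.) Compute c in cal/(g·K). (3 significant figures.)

Rearranging: c = Q/(m·ΔT).
Q = 1.67 kcal = 6987 J; m = 16700 mg = 0.01670 kg; ΔT = 8.47 K.
c = 49398 J/(kg·K)
49398 J/(kg·K) × (1 cal/(g·K) / 4184 J/(kg·K)) = 11.81 cal/(g·K)

11.8 cal/(g·K)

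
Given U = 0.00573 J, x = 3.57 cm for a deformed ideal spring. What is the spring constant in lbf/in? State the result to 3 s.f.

0.0513 lbf/in

Rearranging U = ½k·x² for k: k = 2U/x².
U = 0.00573 J; x = 3.57 cm = 0.03570 m.
k = 8.992 N/m
8.992 N/m × (1 lbf/in / 175.1 N/m) = 0.05134 lbf/in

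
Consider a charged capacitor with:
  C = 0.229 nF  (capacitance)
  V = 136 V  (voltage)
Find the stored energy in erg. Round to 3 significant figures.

21.2 erg

E is given directly by: E = ½CV².
C = 0.229 nF = 2.290×10^-10 F; V = 136 V.
E = 2.118×10^-6 J
2.118×10^-6 J × (1 erg / 1.000×10^-7 J) = 21.18 erg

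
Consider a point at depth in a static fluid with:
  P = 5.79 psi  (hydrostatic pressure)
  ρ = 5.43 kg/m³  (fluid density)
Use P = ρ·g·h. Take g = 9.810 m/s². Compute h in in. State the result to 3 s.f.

Rearranging: h = P/(ρ·g).
P = 5.79 psi = 39921 Pa; ρ = 5.43 kg/m³; g = 9.810 m/s².
h = 749.4 m
749.4 m × (1 in / 0.02540 m) = 29505 in

29500 in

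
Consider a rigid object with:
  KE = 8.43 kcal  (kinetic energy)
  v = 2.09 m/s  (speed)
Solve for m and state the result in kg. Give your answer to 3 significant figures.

Rearranging KE = ½mv² for m: m = 2·KE/v².
KE = 8.43 kcal = 35271 J; v = 2.09 m/s.
m = 16149 kg

16100 kg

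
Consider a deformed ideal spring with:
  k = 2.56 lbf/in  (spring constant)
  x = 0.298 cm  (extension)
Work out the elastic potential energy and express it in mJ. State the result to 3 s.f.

Directly: U = ½kx².
k = 2.56 lbf/in = 448.3 N/m; x = 0.298 cm = 0.002980 m.
U = 0.001991 J  (the unit combination reduces to kg·m²/s² = J)
0.001991 J × (1 mJ / 0.001000 J) = 1.991 mJ

1.99 mJ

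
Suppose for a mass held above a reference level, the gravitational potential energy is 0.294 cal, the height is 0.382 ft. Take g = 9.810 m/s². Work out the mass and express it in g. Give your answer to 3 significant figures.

Rearranging: m = PE/(g·h).
PE = 0.294 cal = 1.230 J; h = 0.382 ft = 0.1164 m; g = 9.810 m/s².
m = 1.077 kg
1.077 kg × (1 g / 0.001000 kg) = 1077 g

1080 g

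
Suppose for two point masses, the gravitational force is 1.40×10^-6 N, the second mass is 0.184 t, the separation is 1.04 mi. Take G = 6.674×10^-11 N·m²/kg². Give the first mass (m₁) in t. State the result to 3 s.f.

3.19×10^5 t

Rearranging F = G·m₁·m₂/r² for m₁: m₁ = F·r²/(G·m₂).
F = 1.40×10^-6 N; m₂ = 0.184 t = 184.0 kg; r = 1.04 mi = 1674 m; G = 6.674×10^-11 N·m²/kg².
m₁ = 3.194×10^8 kg
3.194×10^8 kg × (1 t / 1000 kg) = 3.194×10^5 t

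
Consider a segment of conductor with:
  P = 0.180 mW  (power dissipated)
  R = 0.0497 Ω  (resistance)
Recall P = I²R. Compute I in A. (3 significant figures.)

0.0602 A

Solving P = I²R for I: I = √(P/R).
P = 0.180 mW = 1.800×10^-4 W; R = 0.0497 Ω.
I = 0.06018 A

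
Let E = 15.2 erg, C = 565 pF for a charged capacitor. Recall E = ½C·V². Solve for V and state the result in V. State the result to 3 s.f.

Rearranging: V = √(2E/C).
E = 15.2 erg = 1.520×10^-6 J; C = 565 pF = 5.650×10^-10 F.
V = 73.35 V

73.4 V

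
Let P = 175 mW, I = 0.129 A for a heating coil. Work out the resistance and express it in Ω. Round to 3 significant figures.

10.5 Ω

Rearranging: R = P/I².
P = 175 mW = 0.1750 W; I = 0.129 A.
R = 10.52 Ω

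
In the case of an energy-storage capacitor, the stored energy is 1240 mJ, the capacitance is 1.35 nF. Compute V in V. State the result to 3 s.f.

42900 V

Solving E = ½C·V² for V: V = √(2E/C).
E = 1240 mJ = 1.240 J; C = 1.35 nF = 1.350×10^-9 F.
V = 42861 V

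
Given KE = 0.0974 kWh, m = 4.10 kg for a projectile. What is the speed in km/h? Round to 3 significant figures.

1490 km/h

Rearranging: v = √(2·KE/m).
KE = 0.0974 kWh = 3.506×10^5 J; m = 4.10 kg.
v = 413.6 m/s
413.6 m/s × (1 km/h / 0.2778 m/s) = 1489 km/h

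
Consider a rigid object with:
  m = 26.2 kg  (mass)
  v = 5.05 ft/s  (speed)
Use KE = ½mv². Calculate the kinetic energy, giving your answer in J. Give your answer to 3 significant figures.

Directly: KE = ½mv².
m = 26.2 kg; v = 5.05 ft/s = 1.539 m/s.
KE = 31.04 J

31.0 J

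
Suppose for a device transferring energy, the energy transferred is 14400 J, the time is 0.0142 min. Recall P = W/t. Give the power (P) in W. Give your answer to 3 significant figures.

16900 W

Directly: P = W/t.
W = 14400 J; t = 0.0142 min = 0.8520 s.
P = 16901 W  (the unit combination reduces to kg·m²/s³ = W)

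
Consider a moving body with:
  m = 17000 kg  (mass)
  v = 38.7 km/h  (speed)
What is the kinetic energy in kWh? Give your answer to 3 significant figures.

0.273 kWh

Directly: KE = ½mv².
m = 17000 kg; v = 38.7 km/h = 10.75 m/s.
KE = 9.823×10^5 J
9.823×10^5 J × (1 kWh / 3.600×10^6 J) = 0.2729 kWh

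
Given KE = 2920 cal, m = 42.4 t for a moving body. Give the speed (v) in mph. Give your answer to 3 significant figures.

1.70 mph

Rearranging: v = √(2·KE/m).
KE = 2920 cal = 12217 J; m = 42.4 t = 42400 kg.
v = 0.7591 m/s
0.7591 m/s × (1 mph / 0.4470 m/s) = 1.698 mph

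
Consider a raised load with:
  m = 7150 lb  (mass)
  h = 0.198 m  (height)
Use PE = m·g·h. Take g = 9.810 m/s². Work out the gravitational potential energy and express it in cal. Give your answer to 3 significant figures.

1510 cal

Directly: PE = mgh.
m = 7150 lb = 3243 kg; h = 0.198 m; g = 9.810 m/s².
PE = 6299 J  (the unit combination reduces to kg·m²/s² = J)
6299 J × (1 cal / 4.184 J) = 1506 cal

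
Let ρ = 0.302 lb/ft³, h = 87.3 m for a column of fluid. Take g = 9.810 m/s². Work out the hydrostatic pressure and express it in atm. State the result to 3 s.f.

0.0409 atm

P is given directly by: P = ρgh.
ρ = 0.302 lb/ft³ = 4.838 kg/m³; h = 87.3 m; g = 9.810 m/s².
P = 4143 Pa  (the unit combination reduces to kg/(m·s²) = Pa)
4143 Pa × (1 atm / 1.013×10^5 Pa) = 0.04089 atm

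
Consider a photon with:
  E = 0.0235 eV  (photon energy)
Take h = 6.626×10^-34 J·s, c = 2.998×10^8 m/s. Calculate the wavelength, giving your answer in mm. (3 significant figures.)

0.0528 mm

Solving E = h·c/λ for λ: λ = hc/E.
E = 0.0235 eV = 3.765×10^-21 J; h = 6.626×10^-34 J·s; c = 2.998×10^8 m/s.
λ = 5.276×10^-5 m
5.276×10^-5 m × (1 mm / 0.001000 m) = 0.05276 mm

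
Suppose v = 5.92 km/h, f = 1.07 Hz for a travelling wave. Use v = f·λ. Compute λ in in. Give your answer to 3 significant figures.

60.5 in

Solving v = f·λ for λ: λ = v/f.
v = 5.92 km/h = 1.644 m/s; f = 1.07 Hz.
λ = 1.537 m
1.537 m × (1 in / 0.02540 m) = 60.51 in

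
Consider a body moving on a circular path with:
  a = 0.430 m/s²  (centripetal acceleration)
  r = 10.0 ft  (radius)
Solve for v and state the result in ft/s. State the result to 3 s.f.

Rearranging: v = √(a·r).
a = 0.430 m/s²; r = 10.0 ft = 3.048 m.
v = 1.145 m/s
1.145 m/s × (1 ft/s / 0.3048 m/s) = 3.756 ft/s

3.76 ft/s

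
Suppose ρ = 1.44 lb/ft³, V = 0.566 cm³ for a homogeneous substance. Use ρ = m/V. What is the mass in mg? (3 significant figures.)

13.1 mg

Solving ρ = m/V for m: m = ρV.
ρ = 1.44 lb/ft³ = 23.07 kg/m³; V = 0.566 cm³ = 5.660×10^-7 m³.
m = 1.306×10^-5 kg
1.306×10^-5 kg × (1 mg / 1.000×10^-6 kg) = 13.06 mg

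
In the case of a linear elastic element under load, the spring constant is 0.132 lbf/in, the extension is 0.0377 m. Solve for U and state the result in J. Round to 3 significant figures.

0.0164 J

Directly: U = ½kx².
k = 0.132 lbf/in = 23.12 N/m; x = 0.0377 m.
U = 0.01643 J  (the unit combination reduces to kg·m²/s² = J)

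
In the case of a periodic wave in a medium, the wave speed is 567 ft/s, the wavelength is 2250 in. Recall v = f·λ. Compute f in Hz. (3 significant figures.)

Rearranging: f = v/λ.
v = 567 ft/s = 172.8 m/s; λ = 2250 in = 57.15 m.
f = 3.024 Hz

3.02 Hz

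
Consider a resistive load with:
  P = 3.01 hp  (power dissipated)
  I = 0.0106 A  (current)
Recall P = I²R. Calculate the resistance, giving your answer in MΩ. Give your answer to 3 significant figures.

20.0 MΩ

Rearranging: R = P/I².
P = 3.01 hp = 2245 W; I = 0.0106 A.
R = 1.998×10^7 Ω
1.998×10^7 Ω × (1 MΩ / 1.000×10^6 Ω) = 19.98 MΩ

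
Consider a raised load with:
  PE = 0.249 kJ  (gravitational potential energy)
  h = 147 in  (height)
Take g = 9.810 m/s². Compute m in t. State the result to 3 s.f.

0.00680 t

Rearranging PE = m·g·h for m: m = PE/(g·h).
PE = 0.249 kJ = 249.0 J; h = 147 in = 3.734 m; g = 9.810 m/s².
m = 6.798 kg
6.798 kg × (1 t / 1000 kg) = 0.006798 t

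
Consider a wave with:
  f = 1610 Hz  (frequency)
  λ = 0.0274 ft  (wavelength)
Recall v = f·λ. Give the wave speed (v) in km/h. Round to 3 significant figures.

v is given directly by: v = fλ.
f = 1610 Hz; λ = 0.0274 ft = 0.008352 m.
v = 13.45 m/s
13.45 m/s × (1 km/h / 0.2778 m/s) = 48.41 km/h

48.4 km/h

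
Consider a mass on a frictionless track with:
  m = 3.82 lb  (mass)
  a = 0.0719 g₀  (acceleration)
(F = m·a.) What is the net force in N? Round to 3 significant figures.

1.22 N

Directly: F = m·a.
m = 3.82 lb = 1.733 kg; a = 0.0719 g₀ = 0.7051 m/s².
F = 1.222 N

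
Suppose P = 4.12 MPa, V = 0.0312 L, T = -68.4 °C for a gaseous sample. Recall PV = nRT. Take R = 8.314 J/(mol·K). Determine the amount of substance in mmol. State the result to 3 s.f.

From the ideal-gas law: n = PV/(RT).
P = 4.12 MPa = 4.120×10^6 Pa; V = 0.0312 L = 3.120×10^-5 m³; T = -68.4 °C = 204.7 K; R = 8.314 J/(mol·K).
n = 0.07551 mol
0.07551 mol × (1 mmol / 0.001000 mol) = 75.51 mmol

75.5 mmol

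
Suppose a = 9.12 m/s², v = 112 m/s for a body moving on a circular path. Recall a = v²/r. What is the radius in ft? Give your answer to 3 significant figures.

4510 ft

Rearranging: r = v²/a.
a = 9.12 m/s²; v = 112 m/s.
r = 1375 m
1375 m × (1 ft / 0.3048 m) = 4513 ft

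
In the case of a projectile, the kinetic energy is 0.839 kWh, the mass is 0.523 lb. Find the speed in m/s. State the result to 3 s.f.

Solving KE = ½mv² for v: v = √(2·KE/m).
KE = 0.839 kWh = 3.020×10^6 J; m = 0.523 lb = 0.2372 kg.
v = 5046 m/s

5050 m/s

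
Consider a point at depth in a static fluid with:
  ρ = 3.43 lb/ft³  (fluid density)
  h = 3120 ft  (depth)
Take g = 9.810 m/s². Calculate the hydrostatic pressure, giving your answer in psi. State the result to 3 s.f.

P is given directly by: P = ρgh.
ρ = 3.43 lb/ft³ = 54.94 kg/m³; h = 3120 ft = 951.0 m; g = 9.810 m/s².
P = 5.126×10^5 Pa  (the unit combination reduces to kg/(m·s²) = Pa)
5.126×10^5 Pa × (1 psi / 6895 Pa) = 74.34 psi

74.3 psi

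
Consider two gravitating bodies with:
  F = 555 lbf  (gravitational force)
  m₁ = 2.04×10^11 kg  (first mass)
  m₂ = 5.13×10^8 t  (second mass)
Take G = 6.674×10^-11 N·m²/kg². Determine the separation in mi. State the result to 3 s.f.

Rearranging: r = √(G·m₁m₂/F).
F = 555 lbf = 2469 N; m₁ = 2.04×10^11 kg; m₂ = 5.13×10^8 t = 5.130×10^11 kg; G = 6.674×10^-11 N·m²/kg².
r = 53190 m
53190 m × (1 mi / 1609 m) = 33.05 mi

33.1 mi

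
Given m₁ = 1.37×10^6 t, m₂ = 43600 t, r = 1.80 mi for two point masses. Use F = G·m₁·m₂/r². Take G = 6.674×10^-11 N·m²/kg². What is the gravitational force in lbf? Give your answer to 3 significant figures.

0.107 lbf

F is given directly by: F = Gm₁m₂/r².
m₁ = 1.37×10^6 t = 1.370×10^9 kg; m₂ = 43600 t = 4.360×10^7 kg; r = 1.80 mi = 2897 m; G = 6.674×10^-11 N·m²/kg².
F = 0.4751 N  (the unit combination reduces to kg·m/s² = N)
0.4751 N × (1 lbf / 4.448 N) = 0.1068 lbf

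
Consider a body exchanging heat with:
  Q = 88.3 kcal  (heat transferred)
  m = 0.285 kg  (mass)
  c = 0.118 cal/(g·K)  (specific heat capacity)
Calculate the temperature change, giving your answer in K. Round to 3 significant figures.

Rearranging Q = m·c·ΔT for ΔT: ΔT = Q/(m·c).
Q = 88.3 kcal = 3.694×10^5 J; m = 0.285 kg; c = 0.118 cal/(g·K) = 493.7 J/(kg·K).
ΔT = 2626 K

2630 K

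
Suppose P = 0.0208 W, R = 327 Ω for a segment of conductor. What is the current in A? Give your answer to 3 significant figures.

0.00798 A

Solving P = I²R for I: I = √(P/R).
P = 0.0208 W; R = 327 Ω.
I = 0.007975 A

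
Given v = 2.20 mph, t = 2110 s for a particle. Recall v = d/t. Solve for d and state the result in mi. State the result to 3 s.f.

1.29 mi

Solving v = d/t for d: d = v·t.
v = 2.20 mph = 0.9835 m/s; t = 2110 s.
d = 2075 m
2075 m × (1 mi / 1609 m) = 1.289 mi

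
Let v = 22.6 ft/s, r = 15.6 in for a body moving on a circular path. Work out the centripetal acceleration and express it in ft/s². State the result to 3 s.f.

a is given directly by: a = v²/r.
v = 22.6 ft/s = 6.888 m/s; r = 15.6 in = 0.3962 m.
a = 119.8 m/s²
119.8 m/s² × (1 ft/s² / 0.3048 m/s²) = 392.9 ft/s²

393 ft/s²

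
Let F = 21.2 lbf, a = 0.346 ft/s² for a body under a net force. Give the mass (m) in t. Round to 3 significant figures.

0.894 t

From Newton's second law: m = F/a.
F = 21.2 lbf = 94.30 N; a = 0.346 ft/s² = 0.1055 m/s².
m = 894.2 kg
894.2 kg × (1 t / 1000 kg) = 0.8942 t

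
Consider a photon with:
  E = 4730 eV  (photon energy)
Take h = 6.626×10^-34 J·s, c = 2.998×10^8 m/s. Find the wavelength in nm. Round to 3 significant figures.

Solving E = h·c/λ for λ: λ = hc/E.
E = 4730 eV = 7.578×10^-16 J; h = 6.626×10^-34 J·s; c = 2.998×10^8 m/s.
λ = 2.621×10^-10 m
2.621×10^-10 m × (1 nm / 1.000×10^-9 m) = 0.2621 nm

0.262 nm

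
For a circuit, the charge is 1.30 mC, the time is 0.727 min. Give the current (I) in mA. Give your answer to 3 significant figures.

Rearranging: I = q/t.
q = 1.30 mC = 0.001300 C; t = 0.727 min = 43.62 s.
I = 2.980×10^-5 A
2.980×10^-5 A × (1 mA / 0.001000 A) = 0.02980 mA

0.0298 mA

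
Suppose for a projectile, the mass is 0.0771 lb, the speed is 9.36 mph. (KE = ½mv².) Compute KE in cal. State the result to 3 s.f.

KE is given directly by: KE = ½mv².
m = 0.0771 lb = 0.03497 kg; v = 9.36 mph = 4.184 m/s.
KE = 0.3062 J
0.3062 J × (1 cal / 4.184 J) = 0.07317 cal

0.0732 cal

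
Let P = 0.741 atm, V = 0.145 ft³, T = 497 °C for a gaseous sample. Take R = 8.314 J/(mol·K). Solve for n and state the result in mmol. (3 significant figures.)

From the ideal-gas law: n = PV/(RT).
P = 0.741 atm = 75082 Pa; V = 0.145 ft³ = 0.004106 m³; T = 497 °C = 770.1 K; R = 8.314 J/(mol·K).
n = 0.04815 mol
0.04815 mol × (1 mmol / 0.001000 mol) = 48.15 mmol

48.1 mmol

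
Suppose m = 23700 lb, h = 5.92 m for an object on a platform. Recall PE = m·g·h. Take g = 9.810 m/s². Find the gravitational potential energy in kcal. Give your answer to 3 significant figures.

PE is given directly by: PE = mgh.
m = 23700 lb = 10750 kg; h = 5.92 m; g = 9.810 m/s².
PE = 6.243×10^5 J
6.243×10^5 J × (1 kcal / 4184 J) = 149.2 kcal

149 kcal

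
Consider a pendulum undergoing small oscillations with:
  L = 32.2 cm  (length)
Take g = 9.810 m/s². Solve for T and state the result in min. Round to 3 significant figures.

T is given directly by: T = 2π√(L/g).
L = 32.2 cm = 0.3220 m; g = 9.810 m/s².
T = 1.138 s
1.138 s × (1 min / 60.00 s) = 0.01897 min

0.0190 min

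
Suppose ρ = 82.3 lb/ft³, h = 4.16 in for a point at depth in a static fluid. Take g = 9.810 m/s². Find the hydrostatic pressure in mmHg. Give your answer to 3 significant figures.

10.2 mmHg

P is given directly by: P = ρgh.
ρ = 82.3 lb/ft³ = 1318 kg/m³; h = 4.16 in = 0.1057 m; g = 9.810 m/s².
P = 1367 Pa
1367 Pa × (1 mmHg / 133.3 Pa) = 10.25 mmHg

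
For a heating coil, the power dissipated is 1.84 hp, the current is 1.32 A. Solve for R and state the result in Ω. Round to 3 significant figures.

787 Ω

Solving P = I²R for R: R = P/I².
P = 1.84 hp = 1372 W; I = 1.32 A.
R = 787.5 Ω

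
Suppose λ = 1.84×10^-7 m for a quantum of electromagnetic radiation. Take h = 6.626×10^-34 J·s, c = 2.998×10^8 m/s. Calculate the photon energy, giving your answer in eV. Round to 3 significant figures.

E is given directly by: E = hc/λ.
λ = 1.84×10^-7 m; h = 6.626×10^-34 J·s; c = 2.998×10^8 m/s.
E = 1.080×10^-18 J
1.080×10^-18 J × (1 eV / 1.602×10^-19 J) = 6.738 eV

6.74 eV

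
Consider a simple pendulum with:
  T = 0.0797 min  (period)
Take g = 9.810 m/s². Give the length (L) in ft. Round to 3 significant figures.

Rearranging T = 2π√(L/g) for L: L = g·(T/2π)².
T = 0.0797 min = 4.782 s; g = 9.810 m/s².
L = 5.682 m
5.682 m × (1 ft / 0.3048 m) = 18.64 ft

18.6 ft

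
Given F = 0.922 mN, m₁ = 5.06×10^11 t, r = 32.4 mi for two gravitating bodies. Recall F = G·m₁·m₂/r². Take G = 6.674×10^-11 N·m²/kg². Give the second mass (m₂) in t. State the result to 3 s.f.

0.0742 t

Rearranging: m₂ = F·r²/(G·m₁).
F = 0.922 mN = 9.220×10^-4 N; m₁ = 5.06×10^11 t = 5.060×10^14 kg; r = 32.4 mi = 52143 m; G = 6.674×10^-11 N·m²/kg².
m₂ = 74.23 kg
74.23 kg × (1 t / 1000 kg) = 0.07423 t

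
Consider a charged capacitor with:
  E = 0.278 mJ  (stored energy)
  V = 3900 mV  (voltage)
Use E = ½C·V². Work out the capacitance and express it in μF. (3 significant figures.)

36.6 μF

Solving E = ½C·V² for C: C = 2E/V².
E = 0.278 mJ = 2.780×10^-4 J; V = 3900 mV = 3.900 V.
C = 3.655×10^-5 F
3.655×10^-5 F × (1 μF / 1.000×10^-6 F) = 36.55 μF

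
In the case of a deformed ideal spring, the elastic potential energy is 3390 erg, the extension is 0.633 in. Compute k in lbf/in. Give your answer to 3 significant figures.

Rearranging: k = 2U/x².
U = 3390 erg = 3.390×10^-4 J; x = 0.633 in = 0.01608 m.
k = 2.623 N/m
2.623 N/m × (1 lbf/in / 175.1 N/m) = 0.01498 lbf/in

0.0150 lbf/in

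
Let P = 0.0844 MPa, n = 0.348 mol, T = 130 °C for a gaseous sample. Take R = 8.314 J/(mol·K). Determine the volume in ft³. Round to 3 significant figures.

From the ideal-gas law: V = nRT/P.
P = 0.0844 MPa = 84400 Pa; n = 0.348 mol; T = 130 °C = 403.1 K; R = 8.314 J/(mol·K).
V = 0.01382 m³
0.01382 m³ × (1 ft³ / 0.02832 m³) = 0.4881 ft³

0.488 ft³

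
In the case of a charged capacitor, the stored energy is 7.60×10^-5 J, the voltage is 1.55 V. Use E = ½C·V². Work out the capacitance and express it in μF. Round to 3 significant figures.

63.3 μF

Rearranging E = ½C·V² for C: C = 2E/V².
E = 7.60×10^-5 J; V = 1.55 V.
C = 6.327×10^-5 F
6.327×10^-5 F × (1 μF / 1.000×10^-6 F) = 63.27 μF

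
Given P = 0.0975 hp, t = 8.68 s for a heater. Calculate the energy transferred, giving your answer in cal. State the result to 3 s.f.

151 cal

Rearranging P = W/t for W: W = P·t.
P = 0.0975 hp = 72.71 W; t = 8.68 s.
W = 631.1 J
631.1 J × (1 cal / 4.184 J) = 150.8 cal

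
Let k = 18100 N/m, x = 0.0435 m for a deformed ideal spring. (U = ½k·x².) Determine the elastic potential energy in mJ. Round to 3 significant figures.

Directly: U = ½kx².
k = 18100 N/m; x = 0.0435 m.
U = 17.12 J
17.12 J × (1 mJ / 0.001000 J) = 17125 mJ

17100 mJ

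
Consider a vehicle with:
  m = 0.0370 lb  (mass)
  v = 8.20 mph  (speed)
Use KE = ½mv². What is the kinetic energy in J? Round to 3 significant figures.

0.113 J

Directly: KE = ½mv².
m = 0.0370 lb = 0.01678 kg; v = 8.20 mph = 3.666 m/s.
KE = 0.1128 J  (the unit combination reduces to kg·m²/s² = J)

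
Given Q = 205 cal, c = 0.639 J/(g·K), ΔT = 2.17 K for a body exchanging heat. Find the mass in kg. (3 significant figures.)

Rearranging: m = Q/(c·ΔT).
Q = 205 cal = 857.7 J; c = 0.639 J/(g·K) = 639.0 J/(kg·K); ΔT = 2.17 K.
m = 0.6186 kg

0.619 kg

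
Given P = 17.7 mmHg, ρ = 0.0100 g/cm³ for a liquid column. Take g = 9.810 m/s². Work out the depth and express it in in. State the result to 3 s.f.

Rearranging: h = P/(ρ·g).
P = 17.7 mmHg = 2360 Pa; ρ = 0.0100 g/cm³ = 10.00 kg/m³; g = 9.810 m/s².
h = 24.06 m
24.06 m × (1 in / 0.02540 m) = 947.0 in

947 in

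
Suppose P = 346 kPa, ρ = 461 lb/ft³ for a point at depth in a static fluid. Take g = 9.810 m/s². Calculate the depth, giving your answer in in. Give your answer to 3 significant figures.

188 in

Rearranging P = ρ·g·h for h: h = P/(ρ·g).
P = 346 kPa = 3.460×10^5 Pa; ρ = 461 lb/ft³ = 7385 kg/m³; g = 9.810 m/s².
h = 4.776 m
4.776 m × (1 in / 0.02540 m) = 188.0 in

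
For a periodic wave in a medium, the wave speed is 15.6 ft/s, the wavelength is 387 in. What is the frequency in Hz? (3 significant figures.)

Rearranging v = f·λ for f: f = v/λ.
v = 15.6 ft/s = 4.755 m/s; λ = 387 in = 9.830 m.
f = 0.4837 Hz

0.484 Hz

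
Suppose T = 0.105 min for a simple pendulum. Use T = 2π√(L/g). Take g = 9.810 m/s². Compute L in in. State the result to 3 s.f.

388 in

Rearranging: L = g·(T/2π)².
T = 0.105 min = 6.300 s; g = 9.810 m/s².
L = 9.863 m
9.863 m × (1 in / 0.02540 m) = 388.3 in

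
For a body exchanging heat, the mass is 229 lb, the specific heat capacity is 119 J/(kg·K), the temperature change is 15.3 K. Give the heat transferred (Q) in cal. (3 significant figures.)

45200 cal

Directly: Q = mcΔT.
m = 229 lb = 103.9 kg; c = 119 J/(kg·K); ΔT = 15.3 K.
Q = 1.891×10^5 J
1.891×10^5 J × (1 cal / 4.184 J) = 45201 cal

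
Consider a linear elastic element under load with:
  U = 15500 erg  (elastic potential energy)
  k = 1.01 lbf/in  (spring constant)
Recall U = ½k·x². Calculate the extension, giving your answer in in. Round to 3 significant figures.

0.165 in

Solving U = ½k·x² for x: x = √(2U/k).
U = 15500 erg = 0.001550 J; k = 1.01 lbf/in = 176.9 N/m.
x = 0.004186 m
0.004186 m × (1 in / 0.02540 m) = 0.1648 in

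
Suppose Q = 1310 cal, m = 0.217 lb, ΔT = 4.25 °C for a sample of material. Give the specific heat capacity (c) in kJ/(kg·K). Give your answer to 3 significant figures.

13.1 kJ/(kg·K)

Solving Q = m·c·ΔT for c: c = Q/(m·ΔT).
Q = 1310 cal = 5481 J; m = 0.217 lb = 0.09843 kg; ΔT = 4.25 °C = 4.250 K.
c = 13102 J/(kg·K)
13102 J/(kg·K) × (1 kJ/(kg·K) / 1000 J/(kg·K)) = 13.10 kJ/(kg·K)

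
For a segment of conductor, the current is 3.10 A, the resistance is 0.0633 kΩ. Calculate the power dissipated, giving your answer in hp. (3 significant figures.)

Directly: P = I²R.
I = 3.10 A; R = 0.0633 kΩ = 63.30 Ω.
P = 608.3 W
608.3 W × (1 hp / 745.7 W) = 0.8158 hp

0.816 hp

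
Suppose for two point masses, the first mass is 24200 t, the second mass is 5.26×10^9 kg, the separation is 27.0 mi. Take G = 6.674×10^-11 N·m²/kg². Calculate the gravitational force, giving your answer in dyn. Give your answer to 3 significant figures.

450 dyn

Directly: F = Gm₁m₂/r².
m₁ = 24200 t = 2.420×10^7 kg; m₂ = 5.26×10^9 kg; r = 27.0 mi = 43452 m; G = 6.674×10^-11 N·m²/kg².
F = 0.004499 N
0.004499 N × (1 dyn / 1.000×10^-5 N) = 449.9 dyn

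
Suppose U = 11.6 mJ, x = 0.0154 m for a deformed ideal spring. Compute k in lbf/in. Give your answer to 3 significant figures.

Rearranging U = ½k·x² for k: k = 2U/x².
U = 11.6 mJ = 0.01160 J; x = 0.0154 m.
k = 97.82 N/m
97.82 N/m × (1 lbf/in / 175.1 N/m) = 0.5586 lbf/in

0.559 lbf/in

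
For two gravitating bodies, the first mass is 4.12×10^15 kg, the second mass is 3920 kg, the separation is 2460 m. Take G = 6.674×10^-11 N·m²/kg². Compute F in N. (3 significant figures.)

From Newton's law of gravitation: F = Gm₁m₂/r².
m₁ = 4.12×10^15 kg; m₂ = 3920 kg; r = 2460 m; G = 6.674×10^-11 N·m²/kg².
F = 178.1 N

178 N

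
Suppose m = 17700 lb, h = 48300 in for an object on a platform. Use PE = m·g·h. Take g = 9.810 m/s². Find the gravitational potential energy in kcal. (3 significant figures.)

PE is given directly by: PE = mgh.
m = 17700 lb = 8029 kg; h = 48300 in = 1227 m; g = 9.810 m/s².
PE = 9.662×10^7 J
9.662×10^7 J × (1 kcal / 4184 J) = 23094 kcal

23100 kcal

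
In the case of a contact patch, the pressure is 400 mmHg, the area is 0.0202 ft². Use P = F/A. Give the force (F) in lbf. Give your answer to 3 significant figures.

Solving P = F/A for F: F = P·A.
P = 400 mmHg = 53329 Pa; A = 0.0202 ft² = 0.001877 m².
F = 100.1 N
100.1 N × (1 lbf / 4.448 N) = 22.50 lbf

22.5 lbf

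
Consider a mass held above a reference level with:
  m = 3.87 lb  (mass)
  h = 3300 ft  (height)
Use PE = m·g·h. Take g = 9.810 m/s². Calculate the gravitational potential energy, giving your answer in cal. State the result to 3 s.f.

4140 cal

PE is given directly by: PE = mgh.
m = 3.87 lb = 1.755 kg; h = 3300 ft = 1006 m; g = 9.810 m/s².
PE = 17321 J
17321 J × (1 cal / 4.184 J) = 4140 cal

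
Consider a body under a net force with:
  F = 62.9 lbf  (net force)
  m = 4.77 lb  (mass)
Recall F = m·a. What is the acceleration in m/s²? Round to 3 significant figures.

From Newton's second law: a = F/m.
F = 62.9 lbf = 279.8 N; m = 4.77 lb = 2.164 kg.
a = 129.3 m/s²

129 m/s²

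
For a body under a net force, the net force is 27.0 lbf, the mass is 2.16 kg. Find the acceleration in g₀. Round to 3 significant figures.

From Newton's second law: a = F/m.
F = 27.0 lbf = 120.1 N; m = 2.16 kg.
a = 55.60 m/s²
55.60 m/s² × (1 g₀ / 9.807 m/s²) = 5.670 g₀

5.67 g₀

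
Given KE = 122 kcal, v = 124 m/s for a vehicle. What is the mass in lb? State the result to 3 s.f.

Rearranging KE = ½mv² for m: m = 2·KE/v².
KE = 122 kcal = 5.104×10^5 J; v = 124 m/s.
m = 66.40 kg
66.40 kg × (1 lb / 0.4536 kg) = 146.4 lb

146 lb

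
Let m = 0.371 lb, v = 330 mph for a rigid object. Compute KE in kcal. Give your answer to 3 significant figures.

KE is given directly by: KE = ½mv².
m = 0.371 lb = 0.1683 kg; v = 330 mph = 147.5 m/s.
KE = 1831 J
1831 J × (1 kcal / 4184 J) = 0.4377 kcal

0.438 kcal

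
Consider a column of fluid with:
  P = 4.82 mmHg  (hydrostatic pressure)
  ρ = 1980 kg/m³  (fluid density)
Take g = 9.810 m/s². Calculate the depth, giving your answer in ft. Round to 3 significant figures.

0.109 ft

Solving P = ρ·g·h for h: h = P/(ρ·g).
P = 4.82 mmHg = 642.6 Pa; ρ = 1980 kg/m³; g = 9.810 m/s².
h = 0.03308 m
0.03308 m × (1 ft / 0.3048 m) = 0.1085 ft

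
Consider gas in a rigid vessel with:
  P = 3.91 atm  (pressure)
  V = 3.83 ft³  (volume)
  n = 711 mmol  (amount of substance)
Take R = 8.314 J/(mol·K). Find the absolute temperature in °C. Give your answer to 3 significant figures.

7000 °C

Rearranging PV = nRT for T: T = PV/(nR).
P = 3.91 atm = 3.962×10^5 Pa; V = 3.83 ft³ = 0.1085 m³; n = 711 mmol = 0.7110 mol; R = 8.314 J/(mol·K).
T = 7269 K
7269 K − 273.15 = 6996 °C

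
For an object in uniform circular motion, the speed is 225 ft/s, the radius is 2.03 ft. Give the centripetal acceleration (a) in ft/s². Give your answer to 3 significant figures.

24900 ft/s²

a is given directly by: a = v²/r.
v = 225 ft/s = 68.58 m/s; r = 2.03 ft = 0.6187 m.
a = 7601 m/s²
7601 m/s² × (1 ft/s² / 0.3048 m/s²) = 24938 ft/s²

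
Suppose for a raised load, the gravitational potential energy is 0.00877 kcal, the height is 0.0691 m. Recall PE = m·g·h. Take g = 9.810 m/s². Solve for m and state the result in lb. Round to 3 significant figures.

Rearranging PE = m·g·h for m: m = PE/(g·h).
PE = 0.00877 kcal = 36.69 J; h = 0.0691 m; g = 9.810 m/s².
m = 54.13 kg
54.13 kg × (1 lb / 0.4536 kg) = 119.3 lb

119 lb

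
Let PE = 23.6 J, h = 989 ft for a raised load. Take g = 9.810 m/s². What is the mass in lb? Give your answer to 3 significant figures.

0.0176 lb

Solving PE = m·g·h for m: m = PE/(g·h).
PE = 23.6 J; h = 989 ft = 301.4 m; g = 9.810 m/s².
m = 0.007981 kg
0.007981 kg × (1 lb / 0.4536 kg) = 0.01759 lb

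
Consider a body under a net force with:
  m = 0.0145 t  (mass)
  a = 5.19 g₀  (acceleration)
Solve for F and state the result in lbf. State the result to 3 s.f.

F is given directly by: F = m·a.
m = 0.0145 t = 14.50 kg; a = 5.19 g₀ = 50.90 m/s².
F = 738.0 N
738.0 N × (1 lbf / 4.448 N) = 165.9 lbf

166 lbf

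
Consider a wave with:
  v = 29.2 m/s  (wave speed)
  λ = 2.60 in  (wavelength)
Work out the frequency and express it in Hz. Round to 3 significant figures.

442 Hz

Solving v = f·λ for f: f = v/λ.
v = 29.2 m/s; λ = 2.60 in = 0.06604 m.
f = 442.2 Hz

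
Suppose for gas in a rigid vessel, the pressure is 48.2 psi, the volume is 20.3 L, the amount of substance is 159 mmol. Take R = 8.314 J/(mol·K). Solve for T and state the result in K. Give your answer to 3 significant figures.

5100 K

Solving PV = nRT for T: T = PV/(nR).
P = 48.2 psi = 3.323×10^5 Pa; V = 20.3 L = 0.02030 m³; n = 159 mmol = 0.1590 mol; R = 8.314 J/(mol·K).
T = 5103 K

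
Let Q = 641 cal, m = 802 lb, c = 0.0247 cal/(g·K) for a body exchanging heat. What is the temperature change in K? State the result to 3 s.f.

0.0713 K

Solving Q = m·c·ΔT for ΔT: ΔT = Q/(m·c).
Q = 641 cal = 2682 J; m = 802 lb = 363.8 kg; c = 0.0247 cal/(g·K) = 103.3 J/(kg·K).
ΔT = 0.07134 K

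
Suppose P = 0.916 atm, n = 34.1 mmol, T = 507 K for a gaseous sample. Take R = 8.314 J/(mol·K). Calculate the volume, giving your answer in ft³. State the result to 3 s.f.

0.0547 ft³

Rearranging PV = nRT for V: V = nRT/P.
P = 0.916 atm = 92814 Pa; n = 34.1 mmol = 0.03410 mol; T = 507 K; R = 8.314 J/(mol·K).
V = 0.001549 m³
0.001549 m³ × (1 ft³ / 0.02832 m³) = 0.05469 ft³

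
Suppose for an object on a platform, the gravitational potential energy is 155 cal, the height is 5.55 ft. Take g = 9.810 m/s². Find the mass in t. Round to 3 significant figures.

0.0391 t

Solving PE = m·g·h for m: m = PE/(g·h).
PE = 155 cal = 648.5 J; h = 5.55 ft = 1.692 m; g = 9.810 m/s².
m = 39.08 kg
39.08 kg × (1 t / 1000 kg) = 0.03908 t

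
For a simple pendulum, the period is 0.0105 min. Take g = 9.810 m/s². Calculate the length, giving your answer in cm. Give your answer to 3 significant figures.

Solving T = 2π√(L/g) for L: L = g·(T/2π)².
T = 0.0105 min = 0.6300 s; g = 9.810 m/s².
L = 0.09863 m
0.09863 m × (1 cm / 0.01000 m) = 9.863 cm

9.86 cm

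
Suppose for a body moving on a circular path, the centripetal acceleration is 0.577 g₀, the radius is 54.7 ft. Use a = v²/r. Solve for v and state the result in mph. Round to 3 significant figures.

Rearranging a = v²/r for v: v = √(a·r).
a = 0.577 g₀ = 5.658 m/s²; r = 54.7 ft = 16.67 m.
v = 9.713 m/s
9.713 m/s × (1 mph / 0.4470 m/s) = 21.73 mph

21.7 mph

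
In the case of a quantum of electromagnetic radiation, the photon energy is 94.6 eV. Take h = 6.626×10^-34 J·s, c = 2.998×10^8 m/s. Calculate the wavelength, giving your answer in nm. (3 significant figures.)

Solving E = h·c/λ for λ: λ = hc/E.
E = 94.6 eV = 1.516×10^-17 J; h = 6.626×10^-34 J·s; c = 2.998×10^8 m/s.
λ = 1.311×10^-8 m
1.311×10^-8 m × (1 nm / 1.000×10^-9 m) = 13.11 nm

13.1 nm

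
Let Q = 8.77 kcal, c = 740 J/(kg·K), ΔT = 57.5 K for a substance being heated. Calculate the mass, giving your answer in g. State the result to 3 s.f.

862 g

Rearranging: m = Q/(c·ΔT).
Q = 8.77 kcal = 36694 J; c = 740 J/(kg·K); ΔT = 57.5 K.
m = 0.8624 kg
0.8624 kg × (1 g / 0.001000 kg) = 862.4 g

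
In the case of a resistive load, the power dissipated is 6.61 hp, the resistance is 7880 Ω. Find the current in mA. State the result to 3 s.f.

Solving P = I²R for I: I = √(P/R).
P = 6.61 hp = 4929 W; R = 7880 Ω.
I = 0.7909 A
0.7909 A × (1 mA / 0.001000 A) = 790.9 mA

791 mA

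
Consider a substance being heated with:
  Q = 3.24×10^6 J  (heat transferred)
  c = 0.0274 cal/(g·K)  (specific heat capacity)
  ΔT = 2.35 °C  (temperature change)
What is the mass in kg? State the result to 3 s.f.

12000 kg

Solving Q = m·c·ΔT for m: m = Q/(c·ΔT).
Q = 3.24×10^6 J; c = 0.0274 cal/(g·K) = 114.6 J/(kg·K); ΔT = 2.35 °C = 2.350 K.
m = 12026 kg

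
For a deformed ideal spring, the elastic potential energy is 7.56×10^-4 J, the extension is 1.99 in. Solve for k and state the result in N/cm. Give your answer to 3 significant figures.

Rearranging U = ½k·x² for k: k = 2U/x².
U = 7.56×10^-4 J; x = 1.99 in = 0.05055 m.
k = 0.5918 N/m
0.5918 N/m × (1 N/cm / 100.0 N/m) = 0.005918 N/cm

0.00592 N/cm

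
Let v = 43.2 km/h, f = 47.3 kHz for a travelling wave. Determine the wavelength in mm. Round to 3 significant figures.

Rearranging: λ = v/f.
v = 43.2 km/h = 12.00 m/s; f = 47.3 kHz = 47300 Hz.
λ = 2.537×10^-4 m
2.537×10^-4 m × (1 mm / 0.001000 m) = 0.2537 mm

0.254 mm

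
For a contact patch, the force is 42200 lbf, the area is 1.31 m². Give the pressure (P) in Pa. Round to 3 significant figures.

P is given directly by: P = F/A.
F = 42200 lbf = 1.877×10^5 N; A = 1.31 m².
P = 1.433×10^5 Pa

1.43×10^5 Pa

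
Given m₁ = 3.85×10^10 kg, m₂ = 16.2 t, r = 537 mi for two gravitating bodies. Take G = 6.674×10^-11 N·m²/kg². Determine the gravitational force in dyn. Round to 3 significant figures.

From Newton's law of gravitation: F = Gm₁m₂/r².
m₁ = 3.85×10^10 kg; m₂ = 16.2 t = 16200 kg; r = 537 mi = 8.642×10^5 m; G = 6.674×10^-11 N·m²/kg².
F = 5.573×10^-8 N  (the unit combination reduces to kg·m/s² = N)
5.573×10^-8 N × (1 dyn / 1.000×10^-5 N) = 0.005573 dyn

0.00557 dyn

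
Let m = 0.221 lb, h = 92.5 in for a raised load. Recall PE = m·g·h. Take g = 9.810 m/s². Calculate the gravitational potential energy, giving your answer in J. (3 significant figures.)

Directly: PE = mgh.
m = 0.221 lb = 0.1002 kg; h = 92.5 in = 2.349 m; g = 9.810 m/s².
PE = 2.310 J

2.31 J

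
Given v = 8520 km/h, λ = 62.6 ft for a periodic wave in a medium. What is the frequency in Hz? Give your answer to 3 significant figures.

Rearranging v = f·λ for f: f = v/λ.
v = 8520 km/h = 2367 m/s; λ = 62.6 ft = 19.08 m.
f = 124.0 Hz

124 Hz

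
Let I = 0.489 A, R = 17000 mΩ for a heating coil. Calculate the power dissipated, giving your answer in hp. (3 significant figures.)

0.00545 hp

P is given directly by: P = I²R.
I = 0.489 A; R = 17000 mΩ = 17.00 Ω.
P = 4.065 W  (the unit combination reduces to kg·m²/s³ = W)
4.065 W × (1 hp / 745.7 W) = 0.005451 hp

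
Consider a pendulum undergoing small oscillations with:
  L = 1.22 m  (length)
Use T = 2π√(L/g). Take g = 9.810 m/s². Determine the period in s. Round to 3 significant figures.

Directly: T = 2π√(L/g).
L = 1.22 m; g = 9.810 m/s².
T = 2.216 s

2.22 s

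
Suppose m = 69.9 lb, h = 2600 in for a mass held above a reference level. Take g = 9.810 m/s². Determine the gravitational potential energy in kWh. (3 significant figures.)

Directly: PE = mgh.
m = 69.9 lb = 31.71 kg; h = 2600 in = 66.04 m; g = 9.810 m/s².
PE = 20541 J  (the unit combination reduces to kg·m²/s² = J)
20541 J × (1 kWh / 3.600×10^6 J) = 0.005706 kWh

0.00571 kWh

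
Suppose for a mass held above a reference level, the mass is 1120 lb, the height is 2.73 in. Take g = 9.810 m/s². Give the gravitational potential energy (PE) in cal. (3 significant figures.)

Directly: PE = mgh.
m = 1120 lb = 508.0 kg; h = 2.73 in = 0.06934 m; g = 9.810 m/s².
PE = 345.6 J  (the unit combination reduces to kg·m²/s² = J)
345.6 J × (1 cal / 4.184 J) = 82.60 cal

82.6 cal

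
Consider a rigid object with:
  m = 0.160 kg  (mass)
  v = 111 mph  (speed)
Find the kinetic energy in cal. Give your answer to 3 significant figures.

KE is given directly by: KE = ½mv².
m = 0.160 kg; v = 111 mph = 49.62 m/s.
KE = 197.0 J  (the unit combination reduces to kg·m²/s² = J)
197.0 J × (1 cal / 4.184 J) = 47.08 cal

47.1 cal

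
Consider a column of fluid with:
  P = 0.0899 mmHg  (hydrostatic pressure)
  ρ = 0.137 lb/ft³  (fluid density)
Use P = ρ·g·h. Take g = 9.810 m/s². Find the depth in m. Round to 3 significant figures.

0.557 m

Solving P = ρ·g·h for h: h = P/(ρ·g).
P = 0.0899 mmHg = 11.99 Pa; ρ = 0.137 lb/ft³ = 2.195 kg/m³; g = 9.810 m/s².
h = 0.5567 m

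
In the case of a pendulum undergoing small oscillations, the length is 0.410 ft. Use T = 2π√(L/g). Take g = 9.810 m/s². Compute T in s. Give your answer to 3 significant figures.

T is given directly by: T = 2π√(L/g).
L = 0.410 ft = 0.1250 m; g = 9.810 m/s².
T = 0.7092 s

0.709 s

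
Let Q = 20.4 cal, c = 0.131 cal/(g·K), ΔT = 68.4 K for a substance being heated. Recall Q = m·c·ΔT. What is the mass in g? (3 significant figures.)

2.28 g

Rearranging Q = m·c·ΔT for m: m = Q/(c·ΔT).
Q = 20.4 cal = 85.35 J; c = 0.131 cal/(g·K) = 548.1 J/(kg·K); ΔT = 68.4 K.
m = 0.002277 kg
0.002277 kg × (1 g / 0.001000 kg) = 2.277 g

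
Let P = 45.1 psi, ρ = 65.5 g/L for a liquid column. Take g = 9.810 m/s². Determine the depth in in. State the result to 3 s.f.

Solving P = ρ·g·h for h: h = P/(ρ·g).
P = 45.1 psi = 3.110×10^5 Pa; ρ = 65.5 g/L = 65.50 kg/m³; g = 9.810 m/s².
h = 483.9 m
483.9 m × (1 in / 0.02540 m) = 19052 in

19100 in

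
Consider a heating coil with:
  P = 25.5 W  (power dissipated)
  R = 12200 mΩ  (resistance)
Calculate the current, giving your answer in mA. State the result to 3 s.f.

1450 mA

Solving P = I²R for I: I = √(P/R).
P = 25.5 W; R = 12200 mΩ = 12.20 Ω.
I = 1.446 A
1.446 A × (1 mA / 0.001000 A) = 1446 mA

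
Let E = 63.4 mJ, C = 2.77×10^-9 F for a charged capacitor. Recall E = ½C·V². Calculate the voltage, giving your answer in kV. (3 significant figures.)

6.77 kV

Rearranging: V = √(2E/C).
E = 63.4 mJ = 0.06340 J; C = 2.77×10^-9 F.
V = 6766 V
6766 V × (1 kV / 1000 V) = 6.766 kV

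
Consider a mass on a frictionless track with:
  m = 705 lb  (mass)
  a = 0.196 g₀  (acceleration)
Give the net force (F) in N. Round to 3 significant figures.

615 N

From Newton's second law: F = m·a.
m = 705 lb = 319.8 kg; a = 0.196 g₀ = 1.922 m/s².
F = 614.7 N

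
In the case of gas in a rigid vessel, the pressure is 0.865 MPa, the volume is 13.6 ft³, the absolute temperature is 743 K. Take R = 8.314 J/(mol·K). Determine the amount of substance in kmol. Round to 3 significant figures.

0.0539 kmol

From the ideal-gas law: n = PV/(RT).
P = 0.865 MPa = 8.650×10^5 Pa; V = 13.6 ft³ = 0.3851 m³; T = 743 K; R = 8.314 J/(mol·K).
n = 53.93 mol
53.93 mol × (1 kmol / 1000 mol) = 0.05393 kmol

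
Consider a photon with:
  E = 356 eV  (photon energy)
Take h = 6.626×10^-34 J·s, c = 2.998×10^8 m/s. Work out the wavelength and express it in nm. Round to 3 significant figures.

Rearranging: λ = hc/E.
E = 356 eV = 5.704×10^-17 J; h = 6.626×10^-34 J·s; c = 2.998×10^8 m/s.
λ = 3.483×10^-9 m
3.483×10^-9 m × (1 nm / 1.000×10^-9 m) = 3.483 nm

3.48 nm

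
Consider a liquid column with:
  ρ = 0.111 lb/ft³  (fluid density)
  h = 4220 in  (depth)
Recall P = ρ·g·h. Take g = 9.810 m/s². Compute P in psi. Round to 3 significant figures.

0.271 psi

Directly: P = ρgh.
ρ = 0.111 lb/ft³ = 1.778 kg/m³; h = 4220 in = 107.2 m; g = 9.810 m/s².
P = 1870 Pa  (the unit combination reduces to kg/(m·s²) = Pa)
1870 Pa × (1 psi / 6895 Pa) = 0.2712 psi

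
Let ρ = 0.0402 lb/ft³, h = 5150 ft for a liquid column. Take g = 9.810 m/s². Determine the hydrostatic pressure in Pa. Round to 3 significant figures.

9920 Pa

P is given directly by: P = ρgh.
ρ = 0.0402 lb/ft³ = 0.6439 kg/m³; h = 5150 ft = 1570 m; g = 9.810 m/s².
P = 9916 Pa  (the unit combination reduces to kg/(m·s²) = Pa)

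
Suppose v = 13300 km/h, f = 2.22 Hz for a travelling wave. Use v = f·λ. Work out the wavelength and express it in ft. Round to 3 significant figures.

5460 ft

Rearranging v = f·λ for λ: λ = v/f.
v = 13300 km/h = 3694 m/s; f = 2.22 Hz.
λ = 1664 m
1664 m × (1 ft / 0.3048 m) = 5460 ft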